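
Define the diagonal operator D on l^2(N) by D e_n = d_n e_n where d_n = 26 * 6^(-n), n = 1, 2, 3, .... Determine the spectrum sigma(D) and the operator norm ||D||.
sigma(D) = {26 * 6^(-n) : n ≥ 1} ∪ {0}; ||D|| = 13/3

A bounded diagonal operator on l^2 with diagonal entries d_n has spectrum equal to the closure of {d_n : n ≥ 1}: every d_n is an eigenvalue (with eigenvector e_n), so {d_n} ⊂ sigma(D); the spectrum is closed, so its closure is too; and for lambda not in the closure, (D - lambda I) has bounded inverse (the diagonal entries 1/(d_n - lambda) are bounded). For our sequence d_n = 26 * 6^(-n), n = 1, 2, 3, ...:
  - {d_n} = {26 * 6^(-n) : n ≥ 1}; the only limit point is 0
  - closure = {26 * 6^(-n) : n ≥ 1} ∪ {0}
For the norm: a diagonal operator has ||D|| = sup_n |d_n|. Here d_n = 26 * 6^(-n) is positive and decreasing, so sup_n |d_n| = d_1 = 26/6 = 13/3. So ||D|| = 13/3.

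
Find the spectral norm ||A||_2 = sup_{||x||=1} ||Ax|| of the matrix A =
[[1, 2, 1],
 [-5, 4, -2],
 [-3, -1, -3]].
||A||_2 ≈ 7.318 (= sqrt(largest eigenvalue of A^T A))

||A||_2 = sigma_max(A) = sqrt(lambda_max(A^T A)). Form the symmetric matrix M = A^T A =
[[35, -15, 20],
 [-15, 21, -3],
 [20, -3, 14]].
Its characteristic polynomial (trace, sum of principal 2x2 minors, determinant of M give the coefficients) is
  p(λ) = det(λ I - M) = λ^3 - 70λ^2 + 885λ - 225.
No integer candidate from the rational root theorem (±divisors of 225) is a root, so the roots are irrational. The cubic discriminant is Δ = 1006016625 > 0, so there are three distinct real roots. p(0) = -225 and p(1) = 591 have opposite signs, so a root lies in (0, 1); Newton's method refines it to λ ≈ 0.2595. p(16) = 111 and p(17) = -497 have opposite signs, so a root lies in (16, 17); Newton's method refines it to λ ≈ 16.1878. p(53) = -1073 and p(54) = 909 have opposite signs, so a root lies in (53, 54); Newton's method refines it to λ ≈ 53.5527. Check (Vieta): the three roots sum to 70, matching tr M = 70.
So the eigenvalues of A^T A are ≈ 0.2595, 16.1878, 53.5527 (all ≥ 0, as they must be for A^T A). The largest is λ_max ≈ 53.5527, hence ||A||_2 = sqrt(λ_max) ≈ 7.318.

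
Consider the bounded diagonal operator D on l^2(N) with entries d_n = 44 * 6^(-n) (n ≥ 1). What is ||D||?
||D|| = 22/3 (attained at n = 1)

For D diagonal, ||D|| = sup_n |d_n|. The sequence d_n = 44 * 6^(-n) is positive and strictly decreasing (ratio 6^(-1) < 1), so the supremum is d_1 = 44/6 = 22/3. Hence ||D|| = 22/3.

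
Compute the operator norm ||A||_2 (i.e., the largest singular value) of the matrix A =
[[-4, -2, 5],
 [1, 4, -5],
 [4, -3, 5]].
||A||_2 ≈ 10.1389 (= sqrt(largest eigenvalue of A^T A))

||A||_2 = sigma_max(A) = sqrt(lambda_max(A^T A)). Form the symmetric matrix M = A^T A =
[[33, 0, -5],
 [0, 29, -45],
 [-5, -45, 75]].
Its characteristic polynomial (trace, sum of principal 2x2 minors, determinant of M give the coefficients) is
  p(λ) = det(λ I - M) = λ^3 - 137λ^2 + 3557λ - 4225.
No integer candidate from the rational root theorem (±divisors of 4225) is a root, so the roots are irrational. The cubic discriminant is Δ = 50575879584 > 0, so there are three distinct real roots. p(1) = -804 and p(2) = 2349 have opposite signs, so a root lies in (1, 2); Newton's method refines it to λ ≈ 1.2472. p(32) = 2079 and p(33) = -100 have opposite signs, so a root lies in (32, 33); Newton's method refines it to λ ≈ 32.9549. p(102) = -5551 and p(103) = 1440 have opposite signs, so a root lies in (102, 103); Newton's method refines it to λ ≈ 102.798. Check (Vieta): the three roots sum to 137, matching tr M = 137.
So the eigenvalues of A^T A are ≈ 1.2472, 32.9549, 102.798 (all ≥ 0, as they must be for A^T A). The largest is λ_max ≈ 102.798, hence ||A||_2 = sqrt(λ_max) ≈ 10.1389.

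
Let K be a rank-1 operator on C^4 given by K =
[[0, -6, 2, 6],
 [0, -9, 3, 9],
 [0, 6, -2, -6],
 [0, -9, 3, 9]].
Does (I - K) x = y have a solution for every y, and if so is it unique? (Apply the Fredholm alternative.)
(I - K) is invertible (det(I - K) = 3 ≠ 0), so for every y in C^4 the equation (I - K) x = y has a unique solution.

K has rank 1, so it is an outer product K = u v^T: every row of K is a multiple of one row vector. Reading off the entries, u = (2, 3, -2, 3) and v = (0, -3, 1, 3) (row i of K equals u_i·v^T). A rank-one matrix u v^T satisfies K u = u (v·u) and kills the (3)-dimensional subspace v^⊥, so its characteristic polynomial is lambda^3 (lambda - v·u) with v·u = tr K = -2. Hence the eigenvalues of I - K are 1 (multiplicity 3) and 1 - (-2) = 3, so det(I - K) = 3. (Direct check: I - K =
[[1, 6, -2, -6],
 [0, 10, -3, -9],
 [0, -6, 3, 6],
 [0, 9, -3, -8]]
has determinant 3.) The finite-dimensional Fredholm alternative says: either (I - K) is invertible, or ker(I - K) ≠ {0} and then range(I - K) = ker((I - K)^*)^⊥, with dim ker(I - K) = dim ker((I - K)^*). Since det(I - K) ≠ 0, 1 is not an eigenvalue of K and ker(I - K) = {0}, so we are in the first case: for every y there is a unique x = (I - K)^(-1) y. Explicitly, by the Sherman–Morrison formula, (I - u v^T)^(-1) = I + u v^T/(1 - v·u), i.e. (I - K)^(-1) = I + K/(3).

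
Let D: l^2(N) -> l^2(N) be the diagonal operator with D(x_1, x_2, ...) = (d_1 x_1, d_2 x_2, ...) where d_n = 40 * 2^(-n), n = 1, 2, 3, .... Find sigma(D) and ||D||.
sigma(D) = {40 * 2^(-n) : n ≥ 1} ∪ {0}; ||D|| = 20

A bounded diagonal operator on l^2 with diagonal entries d_n has spectrum equal to the closure of {d_n : n ≥ 1}: every d_n is an eigenvalue (with eigenvector e_n), so {d_n} ⊂ sigma(D); the spectrum is closed, so its closure is too; and for lambda not in the closure, (D - lambda I) has bounded inverse (the diagonal entries 1/(d_n - lambda) are bounded). For our sequence d_n = 40 * 2^(-n), n = 1, 2, 3, ...:
  - {d_n} = {40 * 2^(-n) : n ≥ 1}; the only limit point is 0
  - closure = {40 * 2^(-n) : n ≥ 1} ∪ {0}
For the norm: a diagonal operator has ||D|| = sup_n |d_n|. Here d_n = 40 * 2^(-n) is positive and decreasing, so sup_n |d_n| = d_1 = 40/2 = 20. So ||D|| = 20.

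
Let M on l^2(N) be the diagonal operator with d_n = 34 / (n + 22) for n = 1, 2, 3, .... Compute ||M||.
||M|| = 34/23 (attained at n = 1)

For M diagonal, ||M|| = sup_n |d_n| = sup_n 34/(n + 22). This is positive and strictly decreasing in n, so the supremum is attained at n = 1: d_1 = 34/(1 + 22) = 34/23. Hence ||M|| = 34/23.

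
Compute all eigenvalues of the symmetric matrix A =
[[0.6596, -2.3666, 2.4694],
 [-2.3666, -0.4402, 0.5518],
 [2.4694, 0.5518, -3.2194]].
sigma(A) ≈ {-5, -1, 3}

A is real symmetric, so its spectrum consists of real eigenvalues. Expanding the characteristic polynomial of the displayed matrix gives
  det(λ I - A) = p(λ) = λ^3 + (3)λ^2 + (-13)λ + (-15).
Solving p(λ) = 0 yields eigenvalues ≈ -5, -1, 3. (A is shown rounded to 4 decimals, so these recover the underlying integer eigenvalues to within that precision.)
Verification: the trace of A = -3 equals the sum of eigenvalues -3, and det(A) ≈ 14.9999 matches the eigenvalue product 15.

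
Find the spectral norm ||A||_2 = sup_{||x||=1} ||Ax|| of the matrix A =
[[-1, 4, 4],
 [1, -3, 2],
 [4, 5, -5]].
||A||_2 ≈ 8.5751 (= sqrt(largest eigenvalue of A^T A))

||A||_2 = sigma_max(A) = sqrt(lambda_max(A^T A)). Form the symmetric matrix M = A^T A =
[[18, 13, -22],
 [13, 50, -15],
 [-22, -15, 45]].
Its characteristic polynomial (trace, sum of principal 2x2 minors, determinant of M give the coefficients) is
  p(λ) = det(λ I - M) = λ^3 - 113λ^2 + 3082λ - 13225.
No integer candidate from the rational root theorem (±divisors of 13225) is a root, so the roots are irrational. The cubic discriminant is Δ = 6042090409 > 0, so there are three distinct real roots. p(5) = -515 and p(6) = 1415 have opposite signs, so a root lies in (5, 6); Newton's method refines it to λ ≈ 5.2573. p(34) = 239 and p(35) = -905 have opposite signs, so a root lies in (34, 35); Newton's method refines it to λ ≈ 34.2103. p(73) = -1399 and p(74) = 1279 have opposite signs, so a root lies in (73, 74); Newton's method refines it to λ ≈ 73.5324. Check (Vieta): the three roots sum to 113, matching tr M = 113.
So the eigenvalues of A^T A are ≈ 5.2573, 34.2103, 73.5324 (all ≥ 0, as they must be for A^T A). The largest is λ_max ≈ 73.5324, hence ||A||_2 = sqrt(λ_max) ≈ 8.5751.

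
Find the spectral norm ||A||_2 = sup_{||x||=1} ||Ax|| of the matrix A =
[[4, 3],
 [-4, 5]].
||A||_2 = sqrt((66 + sqrt(260))/2) ≈ 6.408 (= sqrt(largest eigenvalue of A^T A))

||A||_2 = sigma_max(A) = sqrt(lambda_max(A^T A)). Form the symmetric matrix M = A^T A =
[[32, -8],
 [-8, 34]].
Its characteristic polynomial (trace, determinant of M give the coefficients) is
  p(λ) = det(λ I - M) = λ^2 - 66λ + 1024.
For λ^2 - 66λ + 1024 the discriminant is 260. It is nonnegative but not a perfect square, so the roots are real and irrational: λ = (66 ± sqrt(260))/2 ≈ 41.0623, 24.9377.
So the eigenvalues of A^T A are ≈ 24.9377, 41.0623 (all ≥ 0, as they must be for A^T A). The largest is λ_max = (66 + sqrt(260))/2 ≈ 41.0623, hence ||A||_2 = sqrt(λ_max) = sqrt((66 + sqrt(260))/2) ≈ 6.408.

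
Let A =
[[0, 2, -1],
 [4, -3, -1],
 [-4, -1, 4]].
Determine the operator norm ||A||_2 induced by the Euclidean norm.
||A||_2 ≈ 6.8492 (= sqrt(largest eigenvalue of A^T A))

||A||_2 = sigma_max(A) = sqrt(lambda_max(A^T A)). Form the symmetric matrix M = A^T A =
[[32, -8, -20],
 [-8, 14, -3],
 [-20, -3, 18]].
Its characteristic polynomial (trace, sum of principal 2x2 minors, determinant of M give the coefficients) is
  p(λ) = det(λ I - M) = λ^3 - 64λ^2 + 803λ - 64.
No integer candidate from the rational root theorem (±divisors of 64) is a root, so the roots are irrational. The cubic discriminant is Δ = 561995284 > 0, so there are three distinct real roots. p(0) = -64 and p(1) = 676 have opposite signs, so a root lies in (0, 1); Newton's method refines it to λ ≈ 0.0802. p(17) = 4 and p(18) = -514 have opposite signs, so a root lies in (17, 18); Newton's method refines it to λ ≈ 17.0079. p(46) = -1214 and p(47) = 124 have opposite signs, so a root lies in (46, 47); Newton's method refines it to λ ≈ 46.9119. Check (Vieta): the three roots sum to 64, matching tr M = 64.
So the eigenvalues of A^T A are ≈ 0.0802, 17.0079, 46.9119 (all ≥ 0, as they must be for A^T A). The largest is λ_max ≈ 46.9119, hence ||A||_2 = sqrt(λ_max) ≈ 6.8492.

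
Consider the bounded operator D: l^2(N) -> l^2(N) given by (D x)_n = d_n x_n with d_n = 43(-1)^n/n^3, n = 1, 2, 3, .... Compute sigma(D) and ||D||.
sigma(D) = {43(-1)^n/n^3 : n ≥ 1} ∪ {0}; ||D|| = 43

A bounded diagonal operator on l^2 with diagonal entries d_n has spectrum equal to the closure of {d_n : n ≥ 1}: every d_n is an eigenvalue (with eigenvector e_n), so {d_n} ⊂ sigma(D); the spectrum is closed, so its closure is too; and for lambda not in the closure, (D - lambda I) has bounded inverse (the diagonal entries 1/(d_n - lambda) are bounded). For our sequence d_n = 43(-1)^n/n^3, n = 1, 2, 3, ...:
  - {d_n} = {43(-1)^n/n^3 : n ≥ 1}; the only limit point is 0
  - closure = {43(-1)^n/n^3 : n ≥ 1} ∪ {0}
For the norm: a diagonal operator has ||D|| = sup_n |d_n|. Here |d_n| = 43/n^3 is decreasing, so sup_n |d_n| = |d_1| = 43. So ||D|| = 43.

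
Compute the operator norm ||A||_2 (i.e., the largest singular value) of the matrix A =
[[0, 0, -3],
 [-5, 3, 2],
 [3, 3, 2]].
||A||_2 ≈ 6.2635 (= sqrt(largest eigenvalue of A^T A))

||A||_2 = sigma_max(A) = sqrt(lambda_max(A^T A)). Form the symmetric matrix M = A^T A =
[[34, -6, -4],
 [-6, 18, 12],
 [-4, 12, 17]].
Its characteristic polynomial (trace, sum of principal 2x2 minors, determinant of M give the coefficients) is
  p(λ) = det(λ I - M) = λ^3 - 69λ^2 + 1300λ - 5184.
No integer candidate from the rational root theorem (±divisors of 5184) is a root, so the roots are irrational. The cubic discriminant is Δ = 90619664 > 0, so there are three distinct real roots. p(5) = -284 and p(6) = 348 have opposite signs, so a root lies in (5, 6); Newton's method refines it to λ ≈ 5.429. p(24) = 96 and p(25) = -184 have opposite signs, so a root lies in (24, 25); Newton's method refines it to λ ≈ 24.3394. p(39) = -114 and p(40) = 416 have opposite signs, so a root lies in (39, 40); Newton's method refines it to λ ≈ 39.2316. Check (Vieta): the three roots sum to 69, matching tr M = 69.
So the eigenvalues of A^T A are ≈ 5.429, 24.3394, 39.2316 (all ≥ 0, as they must be for A^T A). The largest is λ_max ≈ 39.2316, hence ||A||_2 = sqrt(λ_max) ≈ 6.2635.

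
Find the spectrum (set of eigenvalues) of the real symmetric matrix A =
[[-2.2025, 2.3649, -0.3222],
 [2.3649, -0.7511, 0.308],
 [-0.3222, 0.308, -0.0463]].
sigma(A) ≈ {-4, 0, 1}

A is real symmetric, so its spectrum consists of real eigenvalues. Expanding the characteristic polynomial of the displayed matrix gives
  det(λ I - A) = p(λ) = λ^3 + (3)λ^2 + (-4)λ + (0).
Solving p(λ) = 0 yields eigenvalues ≈ -4, 0, 1. (A is shown rounded to 4 decimals, so these recover the underlying integer eigenvalues to within that precision.)
Verification: the trace of A = -3 equals the sum of eigenvalues -3, and det(A) ≈ -0.0001 matches the eigenvalue product 0.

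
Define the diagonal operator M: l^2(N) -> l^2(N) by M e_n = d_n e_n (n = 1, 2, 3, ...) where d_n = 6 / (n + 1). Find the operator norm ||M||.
||M|| = 3 (attained at n = 1)

For M diagonal, ||M|| = sup_n |d_n| = sup_n 6/(n + 1). This is positive and strictly decreasing in n, so the supremum is attained at n = 1: d_1 = 6/(1 + 1) = 3. Hence ||M|| = 3.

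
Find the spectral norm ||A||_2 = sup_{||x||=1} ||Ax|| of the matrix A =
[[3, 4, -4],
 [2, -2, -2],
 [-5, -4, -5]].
||A||_2 ≈ 8.406 (= sqrt(largest eigenvalue of A^T A))

||A||_2 = sigma_max(A) = sqrt(lambda_max(A^T A)). Form the symmetric matrix M = A^T A =
[[38, 28, 9],
 [28, 36, 8],
 [9, 8, 45]].
Its characteristic polynomial (trace, sum of principal 2x2 minors, determinant of M give the coefficients) is
  p(λ) = det(λ I - M) = λ^3 - 119λ^2 + 3769λ - 24964.
No integer candidate from the rational root theorem (±divisors of 24964) is a root, so the roots are irrational. The cubic discriminant is Δ = 3441737461 > 0, so there are three distinct real roots. p(8) = -1916 and p(9) = 47 have opposite signs, so a root lies in (8, 9); Newton's method refines it to λ ≈ 8.9749. p(39) = 347 and p(40) = -604 have opposite signs, so a root lies in (39, 40); Newton's method refines it to λ ≈ 39.365. p(70) = -1234 and p(71) = 667 have opposite signs, so a root lies in (70, 71); Newton's method refines it to λ ≈ 70.6601. Check (Vieta): the three roots sum to 119, matching tr M = 119.
So the eigenvalues of A^T A are ≈ 8.9749, 39.365, 70.6601 (all ≥ 0, as they must be for A^T A). The largest is λ_max ≈ 70.6601, hence ||A||_2 = sqrt(λ_max) ≈ 8.406.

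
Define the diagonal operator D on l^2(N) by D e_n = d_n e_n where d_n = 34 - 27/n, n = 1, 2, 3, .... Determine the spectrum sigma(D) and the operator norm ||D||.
sigma(D) = {34 - 27/n : n ≥ 1} ∪ {34}; ||D|| = 34

A bounded diagonal operator on l^2 with diagonal entries d_n has spectrum equal to the closure of {d_n : n ≥ 1}: every d_n is an eigenvalue (with eigenvector e_n), so {d_n} ⊂ sigma(D); the spectrum is closed, so its closure is too; and for lambda not in the closure, (D - lambda I) has bounded inverse (the diagonal entries 1/(d_n - lambda) are bounded). For our sequence d_n = 34 - 27/n, n = 1, 2, 3, ...:
  - {d_n} = {34 - 27/n : n ≥ 1}; the only limit point is 34
  - closure = {34 - 27/n : n ≥ 1} ∪ {34}
For the norm: a diagonal operator has ||D|| = sup_n |d_n|. Here d_n = 34 - 27/n increases monotonically from d_1 = 7 toward 34, with all terms in [7, 34); so sup_n |d_n| = 34 (the supremum is the limit, not attained). So ||D|| = 34.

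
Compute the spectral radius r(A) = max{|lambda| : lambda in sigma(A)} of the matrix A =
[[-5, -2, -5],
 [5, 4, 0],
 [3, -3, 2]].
r(A) = 5

The eigenvalues of A are the roots of its characteristic polynomial. With M = A (coefficients from the trace, the sum of principal 2x2 minors, and det A):
  p(λ) = det(λ I - M) = λ^3 - λ^2 + 3λ - 115.
By the rational root theorem any rational root is an integer divisor of 115. Testing λ = 5: p(5) = 125 - 25 + 15 - 115 = 0, so λ = 5 is a root. Dividing out (λ - 5) leaves p(λ) = (λ - 5)(λ^2 + 4λ + 23). For λ^2 + 4λ + 23 the discriminant is -76. It is negative, so the roots are the complex-conjugate pair λ = -2 ± (sqrt(76)/2) i ≈ -2 ± 4.3589i. For a conjugate pair the product of the roots equals the constant term, so |λ|^2 = 23 and |λ| = sqrt(23) ≈ 4.7958.
Thus the eigenvalues (to 4 decimals) are -2 ± 4.3589i (modulus 4.7958); 5 (modulus 5). The spectral radius is the largest modulus: r(A) = 5. (Cross-check: r(A) ≤ ||A||_2 ≈ 9.2495; equality holds whenever A is normal, though it can also hold for some non-normal A.)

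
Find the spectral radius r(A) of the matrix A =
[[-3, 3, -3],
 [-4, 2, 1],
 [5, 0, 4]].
r(A) ≈ 4.3775

The eigenvalues of A are the roots of its characteristic polynomial. With M = A (coefficients from the trace, the sum of principal 2x2 minors, and det A):
  p(λ) = det(λ I - M) = λ^3 - 3λ^2 + 17λ - 69.
No integer candidate from the rational root theorem (±divisors of 69) is a root, so the roots are irrational. The cubic discriminant is Δ = -89708 < 0, so there is one real root and a complex-conjugate pair. p(3) = -18 and p(4) = 15 have opposite signs, so a root lies in (3, 4); Newton's method refines it to λ ≈ 3.6007. Dividing out (λ - (3.6007)) leaves approximately λ^2 + 0.6007λ + 19.1629. For λ^2 + 0.6007λ + 19.1629 the discriminant is -76.2909. It is negative, so the remaining roots are the complex-conjugate pair λ ≈ -0.3004 ± 4.3672i. Their product equals the constant term, so |λ|^2 ≈ 19.1629 and |λ| ≈ 4.3775.
Thus the eigenvalues (to 4 decimals) are 3.6007 (modulus 3.6007); -0.3004 ± 4.3672i (modulus 4.3775). The spectral radius is the largest modulus: r(A) ≈ 4.3775. (Cross-check: r(A) ≤ ||A||_2 ≈ 8.448; equality holds whenever A is normal, though it can also hold for some non-normal A.)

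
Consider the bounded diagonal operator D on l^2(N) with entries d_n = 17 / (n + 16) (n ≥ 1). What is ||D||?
||D|| = 1 (attained at n = 1)

For D diagonal, ||D|| = sup_n |d_n| = sup_n 17/(n + 16). This is positive and strictly decreasing in n, so the supremum is attained at n = 1: d_1 = 17/(1 + 16) = 1. Hence ||D|| = 1.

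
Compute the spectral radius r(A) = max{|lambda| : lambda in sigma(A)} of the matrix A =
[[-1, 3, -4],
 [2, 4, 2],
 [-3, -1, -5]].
r(A) ≈ 7.116

The eigenvalues of A are the roots of its characteristic polynomial. With M = A (coefficients from the trace, the sum of principal 2x2 minors, and det A):
  p(λ) = det(λ I - M) = λ^3 + 2λ^2 - 35λ + 10.
No integer candidate from the rational root theorem (±divisors of 10) is a root, so the roots are irrational. The cubic discriminant is Δ = 160780 > 0, so there are three distinct real roots. p(-8) = -94 and p(-7) = 10 have opposite signs, so a root lies in (-8, -7); Newton's method refines it to λ ≈ -7.116. p(0) = 10 and p(1) = -22 have opposite signs, so a root lies in (0, 1); Newton's method refines it to λ ≈ 0.2913. p(4) = -34 and p(5) = 10 have opposite signs, so a root lies in (4, 5); Newton's method refines it to λ ≈ 4.8247. Check (Vieta): the three roots sum to -2, matching tr M = -2.
Thus the eigenvalues (to 4 decimals) are -7.116 (modulus 7.116); 0.2913 (modulus 0.2913); 4.8247 (modulus 4.8247). The spectral radius is the largest modulus: r(A) ≈ 7.116. (Cross-check: r(A) ≤ ||A||_2 ≈ 7.6109; equality holds whenever A is normal, though it can also hold for some non-normal A.)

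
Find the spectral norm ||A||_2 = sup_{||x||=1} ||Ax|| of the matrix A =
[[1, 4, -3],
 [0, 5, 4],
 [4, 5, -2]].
||A||_2 ≈ 8.7508 (= sqrt(largest eigenvalue of A^T A))

||A||_2 = sigma_max(A) = sqrt(lambda_max(A^T A)). Form the symmetric matrix M = A^T A =
[[17, 24, -11],
 [24, 66, -2],
 [-11, -2, 29]].
Its characteristic polynomial (trace, sum of principal 2x2 minors, determinant of M give the coefficients) is
  p(λ) = det(λ I - M) = λ^3 - 112λ^2 + 2828λ - 8836.
No integer candidate from the rational root theorem (±divisors of 8836) is a root, so the roots are irrational. The cubic discriminant is Δ = 8465453392 > 0, so there are three distinct real roots. p(3) = -1333 and p(4) = 748 have opposite signs, so a root lies in (3, 4); Newton's method refines it to λ ≈ 3.6292. p(31) = 991 and p(32) = -260 have opposite signs, so a root lies in (31, 32); Newton's method refines it to λ ≈ 31.7944. p(76) = -1844 and p(77) = 1405 have opposite signs, so a root lies in (76, 77); Newton's method refines it to λ ≈ 76.5764. Check (Vieta): the three roots sum to 112, matching tr M = 112.
So the eigenvalues of A^T A are ≈ 3.6292, 31.7944, 76.5764 (all ≥ 0, as they must be for A^T A). The largest is λ_max ≈ 76.5764, hence ||A||_2 = sqrt(λ_max) ≈ 8.7508.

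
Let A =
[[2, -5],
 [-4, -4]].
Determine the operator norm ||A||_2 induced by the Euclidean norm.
||A||_2 = sqrt((61 + sqrt(585))/2) ≈ 6.5264 (= sqrt(largest eigenvalue of A^T A))

||A||_2 = sigma_max(A) = sqrt(lambda_max(A^T A)). Form the symmetric matrix M = A^T A =
[[20, 6],
 [6, 41]].
Its characteristic polynomial (trace, determinant of M give the coefficients) is
  p(λ) = det(λ I - M) = λ^2 - 61λ + 784.
For λ^2 - 61λ + 784 the discriminant is 585. It is nonnegative but not a perfect square, so the roots are real and irrational: λ = (61 ± sqrt(585))/2 ≈ 42.5934, 18.4066.
So the eigenvalues of A^T A are ≈ 18.4066, 42.5934 (all ≥ 0, as they must be for A^T A). The largest is λ_max = (61 + sqrt(585))/2 ≈ 42.5934, hence ||A||_2 = sqrt(λ_max) = sqrt((61 + sqrt(585))/2) ≈ 6.5264.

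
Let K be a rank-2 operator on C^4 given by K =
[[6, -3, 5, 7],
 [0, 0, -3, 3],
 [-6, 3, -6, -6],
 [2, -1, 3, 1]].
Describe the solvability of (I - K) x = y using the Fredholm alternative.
(I - K) is invertible (det(I - K) = 10 ≠ 0), so for every y in C^4 the equation (I - K) x = y has a unique solution.

K has rank 2 and factors as K = U V^T = u1 v1^T + u2 v2^T with u1 = (-1, -3, 0, 1), v1 = (0, 0, 1, -1), u2 = (3, 0, -3, 1), v2 = (2, -1, 2, 2) (multiplying out reproduces the displayed K). The nonzero eigenvalues of U V^T coincide with those of the 2 x 2 matrix G = V^T U = [[v1·u1, v1·u2], [v2·u1, v2·u2]] = [[-1, -4], [3, 2]], and by the Sylvester determinant identity det(I_4 - U V^T) = det(I_2 - V^T U) = det([[2, 4], [-3, -1]]) = (2)(-1) - (4)(-3) = 10. (Direct check: I - K =
[[-5, 3, -5, -7],
 [0, 1, 3, -3],
 [6, -3, 7, 6],
 [-2, 1, -3, 0]]
has determinant 10.) The finite-dimensional Fredholm alternative says: either (I - K) is invertible, or ker(I - K) ≠ {0} and then range(I - K) = ker((I - K)^*)^⊥, with dim ker(I - K) = dim ker((I - K)^*). Since det(I - K) ≠ 0, 1 is not an eigenvalue of K and ker(I - K) = {0}, so we are in the first case: for every y there is a unique x = (I - K)^(-1) y. (Explicitly, by the Woodbury identity, (I - U V^T)^(-1) = I + U (I_2 - G)^(-1) V^T.)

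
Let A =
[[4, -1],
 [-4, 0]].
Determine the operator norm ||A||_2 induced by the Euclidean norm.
||A||_2 = sqrt((33 + sqrt(1025))/2) ≈ 5.7016 (= sqrt(largest eigenvalue of A^T A))

||A||_2 = sigma_max(A) = sqrt(lambda_max(A^T A)). Form the symmetric matrix M = A^T A =
[[32, -4],
 [-4, 1]].
Its characteristic polynomial (trace, determinant of M give the coefficients) is
  p(λ) = det(λ I - M) = λ^2 - 33λ + 16.
For λ^2 - 33λ + 16 the discriminant is 1025. It is nonnegative but not a perfect square, so the roots are real and irrational: λ = (33 ± sqrt(1025))/2 ≈ 32.5078, 0.4922.
So the eigenvalues of A^T A are ≈ 0.4922, 32.5078 (all ≥ 0, as they must be for A^T A). The largest is λ_max = (33 + sqrt(1025))/2 ≈ 32.5078, hence ||A||_2 = sqrt(λ_max) = sqrt((33 + sqrt(1025))/2) ≈ 5.7016.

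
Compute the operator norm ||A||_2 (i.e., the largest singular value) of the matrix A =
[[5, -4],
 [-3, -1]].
||A||_2 = sqrt((51 + sqrt(1445))/2) ≈ 6.6713 (= sqrt(largest eigenvalue of A^T A))

||A||_2 = sigma_max(A) = sqrt(lambda_max(A^T A)). Form the symmetric matrix M = A^T A =
[[34, -17],
 [-17, 17]].
Its characteristic polynomial (trace, determinant of M give the coefficients) is
  p(λ) = det(λ I - M) = λ^2 - 51λ + 289.
For λ^2 - 51λ + 289 the discriminant is 1445. It is nonnegative but not a perfect square, so the roots are real and irrational: λ = (51 ± sqrt(1445))/2 ≈ 44.5066, 6.4934.
So the eigenvalues of A^T A are ≈ 6.4934, 44.5066 (all ≥ 0, as they must be for A^T A). The largest is λ_max = (51 + sqrt(1445))/2 ≈ 44.5066, hence ||A||_2 = sqrt(λ_max) = sqrt((51 + sqrt(1445))/2) ≈ 6.6713.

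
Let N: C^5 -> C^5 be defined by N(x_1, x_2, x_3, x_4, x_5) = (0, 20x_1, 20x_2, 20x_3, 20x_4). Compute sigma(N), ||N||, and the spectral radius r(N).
sigma(N) = {0}; ||N|| = 20; r(N) = 0. (N is nilpotent with N^5 = 0.)

On C^5, N is a strictly lower-triangular matrix with 20 on the subdiagonal and zeros elsewhere, so its characteristic polynomial is lambda^5 and every eigenvalue is 0: sigma(N) = {0}. For the operator norm, N e_i = 20e_{i+1} for i = 1, ..., 4 and N e_5 = 0, so the singular values of N are 20 (with multiplicity 4) and 0; hence ||N|| = 20. The spectral radius r(N) = max|lambda| = 0. Note ||N|| > r(N) — characteristic of non-normal nilpotent operators. Indeed N^5 = 0.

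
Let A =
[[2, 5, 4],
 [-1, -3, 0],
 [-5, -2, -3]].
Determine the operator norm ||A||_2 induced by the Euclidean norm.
||A||_2 ≈ 8.9141 (= sqrt(largest eigenvalue of A^T A))

||A||_2 = sigma_max(A) = sqrt(lambda_max(A^T A)). Form the symmetric matrix M = A^T A =
[[30, 23, 23],
 [23, 38, 26],
 [23, 26, 25]].
Its characteristic polynomial (trace, sum of principal 2x2 minors, determinant of M give the coefficients) is
  p(λ) = det(λ I - M) = λ^3 - 93λ^2 + 1106λ - 2401.
No integer candidate from the rational root theorem (±divisors of 2401) is a root, so the roots are irrational. The cubic discriminant is Δ = 1732794889 > 0, so there are three distinct real roots. p(2) = -553 and p(3) = 107 have opposite signs, so a root lies in (2, 3); Newton's method refines it to λ ≈ 2.8187. p(10) = 359 and p(11) = -157 have opposite signs, so a root lies in (10, 11); Newton's method refines it to λ ≈ 10.7197. p(79) = -2401 and p(80) = 2879 have opposite signs, so a root lies in (79, 80); Newton's method refines it to λ ≈ 79.4616. Check (Vieta): the three roots sum to 93, matching tr M = 93.
So the eigenvalues of A^T A are ≈ 2.8187, 10.7197, 79.4616 (all ≥ 0, as they must be for A^T A). The largest is λ_max ≈ 79.4616, hence ||A||_2 = sqrt(λ_max) ≈ 8.9141.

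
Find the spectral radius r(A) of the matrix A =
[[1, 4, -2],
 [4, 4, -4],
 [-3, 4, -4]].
r(A) ≈ 6.1055

The eigenvalues of A are the roots of its characteristic polynomial. With M = A (coefficients from the trace, the sum of principal 2x2 minors, and det A):
  p(λ) = det(λ I - M) = λ^3 - λ^2 - 22λ - 56.
No integer candidate from the rational root theorem (±divisors of 56) is a root, so the roots are irrational. The cubic discriminant is Δ = -63996 < 0, so there is one real root and a complex-conjugate pair. p(6) = -8 and p(7) = 84 have opposite signs, so a root lies in (6, 7); Newton's method refines it to λ ≈ 6.1055. Dividing out (λ - (6.1055)) leaves approximately λ^2 + 5.1055λ + 9.172. For λ^2 + 5.1055λ + 9.172 the discriminant is -10.6216. It is negative, so the remaining roots are the complex-conjugate pair λ ≈ -2.5528 ± 1.6295i. Their product equals the constant term, so |λ|^2 ≈ 9.172 and |λ| ≈ 3.0285.
Thus the eigenvalues (to 4 decimals) are 6.1055 (modulus 6.1055); -2.5528 ± 1.6295i (modulus 3.0285). The spectral radius is the largest modulus: r(A) ≈ 6.1055. (Cross-check: r(A) ≤ ||A||_2 ≈ 9.1738; equality holds whenever A is normal, though it can also hold for some non-normal A.)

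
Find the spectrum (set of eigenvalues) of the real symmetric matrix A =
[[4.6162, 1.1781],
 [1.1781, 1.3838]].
sigma(A) ≈ {1, 5}

A is real symmetric, so its spectrum consists of real eigenvalues. Expanding the characteristic polynomial of the displayed matrix gives
  det(λ I - A) = p(λ) = λ^2 + (-6)λ + (5).
Solving p(λ) = 0 yields eigenvalues ≈ 1, 5. (A is shown rounded to 4 decimals, so these recover the underlying integer eigenvalues to within that precision.)
Verification: the trace of A = 6 equals the sum of eigenvalues 6, and det(A) ≈ 5.0000 matches the eigenvalue product 5.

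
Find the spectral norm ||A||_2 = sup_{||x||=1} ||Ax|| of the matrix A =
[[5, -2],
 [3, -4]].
||A||_2 = sqrt((54 + sqrt(2132))/2) ≈ 7.0772 (= sqrt(largest eigenvalue of A^T A))

||A||_2 = sigma_max(A) = sqrt(lambda_max(A^T A)). Form the symmetric matrix M = A^T A =
[[34, -22],
 [-22, 20]].
Its characteristic polynomial (trace, determinant of M give the coefficients) is
  p(λ) = det(λ I - M) = λ^2 - 54λ + 196.
For λ^2 - 54λ + 196 the discriminant is 2132. It is nonnegative but not a perfect square, so the roots are real and irrational: λ = (54 ± sqrt(2132))/2 ≈ 50.0868, 3.9132.
So the eigenvalues of A^T A are ≈ 3.9132, 50.0868 (all ≥ 0, as they must be for A^T A). The largest is λ_max = (54 + sqrt(2132))/2 ≈ 50.0868, hence ||A||_2 = sqrt(λ_max) = sqrt((54 + sqrt(2132))/2) ≈ 7.0772.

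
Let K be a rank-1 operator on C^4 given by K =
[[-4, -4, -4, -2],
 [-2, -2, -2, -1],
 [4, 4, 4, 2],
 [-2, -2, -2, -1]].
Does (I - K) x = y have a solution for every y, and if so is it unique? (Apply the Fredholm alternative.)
(I - K) is invertible (det(I - K) = 4 ≠ 0), so for every y in C^4 the equation (I - K) x = y has a unique solution.

K has rank 1, so it is an outer product K = u v^T: every row of K is a multiple of one row vector. Reading off the entries, u = (2, 1, -2, 1) and v = (-2, -2, -2, -1) (row i of K equals u_i·v^T). A rank-one matrix u v^T satisfies K u = u (v·u) and kills the (3)-dimensional subspace v^⊥, so its characteristic polynomial is lambda^3 (lambda - v·u) with v·u = tr K = -3. Hence the eigenvalues of I - K are 1 (multiplicity 3) and 1 - (-3) = 4, so det(I - K) = 4. (Direct check: I - K =
[[5, 4, 4, 2],
 [2, 3, 2, 1],
 [-4, -4, -3, -2],
 [2, 2, 2, 2]]
has determinant 4.) The finite-dimensional Fredholm alternative says: either (I - K) is invertible, or ker(I - K) ≠ {0} and then range(I - K) = ker((I - K)^*)^⊥, with dim ker(I - K) = dim ker((I - K)^*). Since det(I - K) ≠ 0, 1 is not an eigenvalue of K and ker(I - K) = {0}, so we are in the first case: for every y there is a unique x = (I - K)^(-1) y. Explicitly, by the Sherman–Morrison formula, (I - u v^T)^(-1) = I + u v^T/(1 - v·u), i.e. (I - K)^(-1) = I + K/(4).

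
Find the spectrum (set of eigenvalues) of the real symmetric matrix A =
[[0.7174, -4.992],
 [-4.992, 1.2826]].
sigma(A) ≈ {-4, 6}

A is real symmetric, so its spectrum consists of real eigenvalues. Expanding the characteristic polynomial of the displayed matrix gives
  det(λ I - A) = p(λ) = λ^2 + (-2)λ + (-24).
Solving p(λ) = 0 yields eigenvalues ≈ -4, 6. (A is shown rounded to 4 decimals, so these recover the underlying integer eigenvalues to within that precision.)
Verification: the trace of A = 2 equals the sum of eigenvalues 2, and det(A) ≈ -23.9999 matches the eigenvalue product -24.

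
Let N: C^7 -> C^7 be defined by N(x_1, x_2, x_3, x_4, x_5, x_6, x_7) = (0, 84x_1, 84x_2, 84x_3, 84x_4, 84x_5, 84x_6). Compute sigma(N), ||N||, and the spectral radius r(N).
sigma(N) = {0}; ||N|| = 84; r(N) = 0. (N is nilpotent with N^7 = 0.)

On C^7, N is a strictly lower-triangular matrix with 84 on the subdiagonal and zeros elsewhere, so its characteristic polynomial is lambda^7 and every eigenvalue is 0: sigma(N) = {0}. For the operator norm, N e_i = 84e_{i+1} for i = 1, ..., 6 and N e_7 = 0, so the singular values of N are 84 (with multiplicity 6) and 0; hence ||N|| = 84. The spectral radius r(N) = max|lambda| = 0. Note ||N|| > r(N) — characteristic of non-normal nilpotent operators. Indeed N^7 = 0.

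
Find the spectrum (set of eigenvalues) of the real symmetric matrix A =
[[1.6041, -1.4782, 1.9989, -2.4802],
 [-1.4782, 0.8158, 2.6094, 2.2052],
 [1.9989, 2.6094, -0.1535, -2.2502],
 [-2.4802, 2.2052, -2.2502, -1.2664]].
sigma(A) ≈ {-5, -2, 3, 5}

A is real symmetric, so its spectrum consists of real eigenvalues. Expanding the characteristic polynomial of the displayed matrix gives
  det(λ I - A) = p(λ) = λ^4 + (-1)λ^3 + (-31)λ^2 + (25)λ + (150.0027).
Solving p(λ) = 0 yields eigenvalues ≈ -5, -2, 3, 5. (A is shown rounded to 4 decimals, so these recover the underlying integer eigenvalues to within that precision.)
Verification: the trace of A = 1 equals the sum of eigenvalues 1, and det(A) ≈ 150.0027 matches the eigenvalue product 150.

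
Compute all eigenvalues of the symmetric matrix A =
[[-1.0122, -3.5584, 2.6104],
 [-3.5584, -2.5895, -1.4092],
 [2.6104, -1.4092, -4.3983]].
sigma(A) ≈ {-6, -5, 3}

A is real symmetric, so its spectrum consists of real eigenvalues. Expanding the characteristic polynomial of the displayed matrix gives
  det(λ I - A) = p(λ) = λ^3 + (8)λ^2 + (-3)λ + (-89.999).
Solving p(λ) = 0 yields eigenvalues ≈ -6, -5, 3. (A is shown rounded to 4 decimals, so these recover the underlying integer eigenvalues to within that precision.)
Verification: the trace of A = -8 equals the sum of eigenvalues -8, and det(A) ≈ 89.9990 matches the eigenvalue product 90.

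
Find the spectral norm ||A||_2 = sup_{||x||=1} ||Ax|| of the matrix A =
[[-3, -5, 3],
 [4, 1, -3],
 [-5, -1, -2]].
||A||_2 ≈ 8.4646 (= sqrt(largest eigenvalue of A^T A))

||A||_2 = sigma_max(A) = sqrt(lambda_max(A^T A)). Form the symmetric matrix M = A^T A =
[[50, 24, -11],
 [24, 27, -16],
 [-11, -16, 22]].
Its characteristic polynomial (trace, sum of principal 2x2 minors, determinant of M give the coefficients) is
  p(λ) = det(λ I - M) = λ^3 - 99λ^2 + 2091λ - 9409.
No integer candidate from the rational root theorem (±divisors of 9409) is a root, so the roots are irrational. The cubic discriminant is Δ = 2433962304 > 0, so there are three distinct real roots. p(6) = -211 and p(7) = 720 have opposite signs, so a root lies in (6, 7); Newton's method refines it to λ ≈ 6.2123. p(21) = 104 and p(22) = -675 have opposite signs, so a root lies in (21, 22); Newton's method refines it to λ ≈ 21.1389. p(71) = -2096 and p(72) = 1175 have opposite signs, so a root lies in (71, 72); Newton's method refines it to λ ≈ 71.6488. Check (Vieta): the three roots sum to 99, matching tr M = 99.
So the eigenvalues of A^T A are ≈ 6.2123, 21.1389, 71.6488 (all ≥ 0, as they must be for A^T A). The largest is λ_max ≈ 71.6488, hence ||A||_2 = sqrt(λ_max) ≈ 8.4646.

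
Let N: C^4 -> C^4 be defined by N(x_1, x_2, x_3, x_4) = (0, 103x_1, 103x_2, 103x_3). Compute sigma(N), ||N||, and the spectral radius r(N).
sigma(N) = {0}; ||N|| = 103; r(N) = 0. (N is nilpotent with N^4 = 0.)

On C^4, N is a strictly lower-triangular matrix with 103 on the subdiagonal and zeros elsewhere, so its characteristic polynomial is lambda^4 and every eigenvalue is 0: sigma(N) = {0}. For the operator norm, N e_i = 103e_{i+1} for i = 1, ..., 3 and N e_4 = 0, so the singular values of N are 103 (with multiplicity 3) and 0; hence ||N|| = 103. The spectral radius r(N) = max|lambda| = 0. Note ||N|| > r(N) — characteristic of non-normal nilpotent operators. Indeed N^4 = 0.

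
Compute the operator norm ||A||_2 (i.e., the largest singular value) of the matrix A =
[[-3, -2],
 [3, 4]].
||A||_2 = sqrt((38 + sqrt(1300))/2) ≈ 6.085 (= sqrt(largest eigenvalue of A^T A))

||A||_2 = sigma_max(A) = sqrt(lambda_max(A^T A)). Form the symmetric matrix M = A^T A =
[[18, 18],
 [18, 20]].
Its characteristic polynomial (trace, determinant of M give the coefficients) is
  p(λ) = det(λ I - M) = λ^2 - 38λ + 36.
For λ^2 - 38λ + 36 the discriminant is 1300. It is nonnegative but not a perfect square, so the roots are real and irrational: λ = (38 ± sqrt(1300))/2 ≈ 37.0278, 0.9722.
So the eigenvalues of A^T A are ≈ 0.9722, 37.0278 (all ≥ 0, as they must be for A^T A). The largest is λ_max = (38 + sqrt(1300))/2 ≈ 37.0278, hence ||A||_2 = sqrt(λ_max) = sqrt((38 + sqrt(1300))/2) ≈ 6.085.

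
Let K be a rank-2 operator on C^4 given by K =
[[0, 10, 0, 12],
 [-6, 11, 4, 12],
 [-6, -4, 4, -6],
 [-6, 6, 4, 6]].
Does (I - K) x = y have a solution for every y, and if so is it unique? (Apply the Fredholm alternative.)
(I - K) is invertible (det(I - K) = 214 ≠ 0), so for every y in C^4 the equation (I - K) x = y has a unique solution.

K has rank 2 and factors as K = U V^T = u1 v1^T + u2 v2^T with u1 = (2, 3, 0, 2), v1 = (-3, 3, 2, 3), u2 = (-2, -1, 2, 0), v2 = (-3, -2, 2, -3) (multiplying out reproduces the displayed K). The nonzero eigenvalues of U V^T coincide with those of the 2 x 2 matrix G = V^T U = [[v1·u1, v1·u2], [v2·u1, v2·u2]] = [[9, 7], [-18, 12]], and by the Sylvester determinant identity det(I_4 - U V^T) = det(I_2 - V^T U) = det([[-8, -7], [18, -11]]) = (-8)(-11) - (-7)(18) = 214. (Direct check: I - K =
[[1, -10, 0, -12],
 [6, -10, -4, -12],
 [6, 4, -3, 6],
 [6, -6, -4, -5]]
has determinant 214.) The finite-dimensional Fredholm alternative says: either (I - K) is invertible, or ker(I - K) ≠ {0} and then range(I - K) = ker((I - K)^*)^⊥, with dim ker(I - K) = dim ker((I - K)^*). Since det(I - K) ≠ 0, 1 is not an eigenvalue of K and ker(I - K) = {0}, so we are in the first case: for every y there is a unique x = (I - K)^(-1) y. (Explicitly, by the Woodbury identity, (I - U V^T)^(-1) = I + U (I_2 - G)^(-1) V^T.)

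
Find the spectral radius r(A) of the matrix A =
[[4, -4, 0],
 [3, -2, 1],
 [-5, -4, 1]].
r(A) ≈ 3.4557

The eigenvalues of A are the roots of its characteristic polynomial. With M = A (coefficients from the trace, the sum of principal 2x2 minors, and det A):
  p(λ) = det(λ I - M) = λ^3 - 3λ^2 + 10λ - 40.
No integer candidate from the rational root theorem (±divisors of 40) is a root, so the roots are irrational. The cubic discriminant is Δ = -29020 < 0, so there is one real root and a complex-conjugate pair. p(3) = -10 and p(4) = 16 have opposite signs, so a root lies in (3, 4); Newton's method refines it to λ ≈ 3.4557. Dividing out (λ - (3.4557)) leaves approximately λ^2 + 0.4557λ + 11.5749. For λ^2 + 0.4557λ + 11.5749 the discriminant is -46.092. It is negative, so the remaining roots are the complex-conjugate pair λ ≈ -0.2279 ± 3.3946i. Their product equals the constant term, so |λ|^2 ≈ 11.5749 and |λ| ≈ 3.4022.
Thus the eigenvalues (to 4 decimals) are 3.4557 (modulus 3.4557); -0.2279 ± 3.3946i (modulus 3.4022). The spectral radius is the largest modulus: r(A) ≈ 3.4557. (Cross-check: r(A) ≤ ||A||_2 ≈ 7.0929; equality holds whenever A is normal, though it can also hold for some non-normal A.)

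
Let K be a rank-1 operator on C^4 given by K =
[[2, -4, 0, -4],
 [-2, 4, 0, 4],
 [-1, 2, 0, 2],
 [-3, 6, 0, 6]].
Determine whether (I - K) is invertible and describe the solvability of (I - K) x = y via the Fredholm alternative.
(I - K) is invertible (det(I - K) = -11 ≠ 0), so for every y in C^4 the equation (I - K) x = y has a unique solution.

K has rank 1, so it is an outer product K = u v^T: every row of K is a multiple of one row vector. Reading off the entries, u = (-2, 2, 1, 3) and v = (-1, 2, 0, 2) (row i of K equals u_i·v^T). A rank-one matrix u v^T satisfies K u = u (v·u) and kills the (3)-dimensional subspace v^⊥, so its characteristic polynomial is lambda^3 (lambda - v·u) with v·u = tr K = 12. Hence the eigenvalues of I - K are 1 (multiplicity 3) and 1 - (12) = -11, so det(I - K) = -11. (Direct check: I - K =
[[-1, 4, 0, 4],
 [2, -3, 0, -4],
 [1, -2, 1, -2],
 [3, -6, 0, -5]]
has determinant -11.) The finite-dimensional Fredholm alternative says: either (I - K) is invertible, or ker(I - K) ≠ {0} and then range(I - K) = ker((I - K)^*)^⊥, with dim ker(I - K) = dim ker((I - K)^*). Since det(I - K) ≠ 0, 1 is not an eigenvalue of K and ker(I - K) = {0}, so we are in the first case: for every y there is a unique x = (I - K)^(-1) y. Explicitly, by the Sherman–Morrison formula, (I - u v^T)^(-1) = I + u v^T/(1 - v·u), i.e. (I - K)^(-1) = I + K/(-11).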